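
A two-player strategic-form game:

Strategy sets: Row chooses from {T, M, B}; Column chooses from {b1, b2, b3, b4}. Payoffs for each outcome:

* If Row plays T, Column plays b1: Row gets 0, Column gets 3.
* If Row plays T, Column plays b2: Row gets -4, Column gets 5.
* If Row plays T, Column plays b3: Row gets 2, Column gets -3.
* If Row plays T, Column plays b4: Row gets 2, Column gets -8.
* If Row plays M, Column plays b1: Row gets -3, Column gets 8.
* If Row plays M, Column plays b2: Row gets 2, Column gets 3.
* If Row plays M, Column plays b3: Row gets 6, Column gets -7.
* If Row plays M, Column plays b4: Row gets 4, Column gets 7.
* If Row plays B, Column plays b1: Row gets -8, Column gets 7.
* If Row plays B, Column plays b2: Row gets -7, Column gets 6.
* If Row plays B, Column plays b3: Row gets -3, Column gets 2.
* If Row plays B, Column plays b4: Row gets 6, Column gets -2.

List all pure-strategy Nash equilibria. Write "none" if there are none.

none

For each player, find the best response to each opponent profile; mutual best responses are the pure NE.
Row against b1: payoffs 0, -3, -8 → best response T.
Row against b2: payoffs -4, 2, -7 → best response M.
Row against b3: payoffs 2, 6, -3 → best response M.
Row against b4: payoffs 2, 4, 6 → best response B.
Column against T: payoffs 3, 5, -3, -8 → best response b2.
Column against M: payoffs 8, 3, -7, 7 → best response b1.
Column against B: payoffs 7, 6, 2, -2 → best response b1.
No profile is a mutual best response for all players.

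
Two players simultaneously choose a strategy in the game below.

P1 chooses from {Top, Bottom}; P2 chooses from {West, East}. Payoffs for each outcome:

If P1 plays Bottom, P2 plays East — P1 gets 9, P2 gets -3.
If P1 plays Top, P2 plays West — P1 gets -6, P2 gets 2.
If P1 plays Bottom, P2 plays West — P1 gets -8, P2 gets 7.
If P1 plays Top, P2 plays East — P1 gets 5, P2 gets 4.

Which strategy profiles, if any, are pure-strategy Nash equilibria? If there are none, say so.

(Top, West): P2 can switch to East (2 → 4). Not NE.
(Top, East): P1 can switch to Bottom (5 → 9). Not NE.
(Bottom, West): P1 can switch to Top (-8 → -6). Not NE.
(Bottom, East): P2 can switch to West (-3 → 7). Not NE.

No pure-strategy Nash equilibrium.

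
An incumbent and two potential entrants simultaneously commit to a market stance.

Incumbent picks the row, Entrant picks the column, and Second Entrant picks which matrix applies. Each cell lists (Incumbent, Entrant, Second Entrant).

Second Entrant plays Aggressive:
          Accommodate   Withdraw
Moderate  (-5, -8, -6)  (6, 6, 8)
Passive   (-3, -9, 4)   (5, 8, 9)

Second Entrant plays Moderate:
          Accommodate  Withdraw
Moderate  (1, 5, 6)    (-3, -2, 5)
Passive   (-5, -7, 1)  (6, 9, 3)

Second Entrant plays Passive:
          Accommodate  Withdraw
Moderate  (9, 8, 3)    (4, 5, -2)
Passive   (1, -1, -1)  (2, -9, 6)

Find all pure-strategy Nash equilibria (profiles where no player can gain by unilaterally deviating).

(Moderate, Accommodate, Moderate), (Moderate, Withdraw, Aggressive)

(Moderate, Accommodate, Aggressive): Incumbent can switch to Passive (-5 → -3). Not NE.
(Moderate, Accommodate, Moderate): Incumbent gets 1, best alternative -5; Entrant gets 5, best alternative -2; Second Entrant gets 6, best alternative 3. No profitable deviation — NE.
(Moderate, Accommodate, Passive): Second Entrant can switch to Moderate (3 → 6). Not NE.
(Moderate, Withdraw, Aggressive): Incumbent gets 6, best alternative 5; Entrant gets 6, best alternative -8; Second Entrant gets 8, best alternative 5. No profitable deviation — NE.
(Moderate, Withdraw, Moderate): Incumbent can switch to Passive (-3 → 6). Not NE.
(Moderate, Withdraw, Passive): Entrant can switch to Accommodate (5 → 8). Not NE.
(Passive, Accommodate, Aggressive): Entrant can switch to Withdraw (-9 → 8). Not NE.
(Passive, Accommodate, Moderate): Incumbent can switch to Moderate (-5 → 1). Not NE.
(Passive, Accommodate, Passive): Incumbent can switch to Moderate (1 → 9). Not NE.
(Passive, Withdraw, Aggressive): Incumbent can switch to Moderate (5 → 6). Not NE.
(The remaining 2 profiles each have a profitable deviation by the same check.)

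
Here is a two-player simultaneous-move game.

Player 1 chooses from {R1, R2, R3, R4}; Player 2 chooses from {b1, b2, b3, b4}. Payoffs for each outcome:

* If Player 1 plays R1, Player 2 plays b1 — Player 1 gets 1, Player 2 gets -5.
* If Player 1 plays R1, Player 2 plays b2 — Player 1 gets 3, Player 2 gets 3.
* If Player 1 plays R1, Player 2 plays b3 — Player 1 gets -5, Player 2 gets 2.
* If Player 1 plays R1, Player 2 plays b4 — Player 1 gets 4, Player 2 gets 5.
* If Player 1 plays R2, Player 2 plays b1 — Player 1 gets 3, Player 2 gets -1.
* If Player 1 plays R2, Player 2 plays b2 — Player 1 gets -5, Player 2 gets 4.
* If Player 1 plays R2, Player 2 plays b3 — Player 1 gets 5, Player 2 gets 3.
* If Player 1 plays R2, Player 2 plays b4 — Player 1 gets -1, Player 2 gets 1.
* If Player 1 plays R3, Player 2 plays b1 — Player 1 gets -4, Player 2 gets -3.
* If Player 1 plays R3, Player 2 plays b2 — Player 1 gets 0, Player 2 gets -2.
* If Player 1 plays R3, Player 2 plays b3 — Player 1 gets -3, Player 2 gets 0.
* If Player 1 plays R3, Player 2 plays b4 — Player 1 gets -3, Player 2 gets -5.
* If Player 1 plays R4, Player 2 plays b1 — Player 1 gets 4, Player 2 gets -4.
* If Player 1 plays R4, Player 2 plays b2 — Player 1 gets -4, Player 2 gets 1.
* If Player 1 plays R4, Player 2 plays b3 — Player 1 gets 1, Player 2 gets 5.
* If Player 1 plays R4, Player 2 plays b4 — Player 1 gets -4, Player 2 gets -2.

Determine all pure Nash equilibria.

Mark each player's best response to every combination of opponents' strategies; a profile where every player is best-responding is a pure Nash equilibrium.
Player 1 against b1: payoffs 1, 3, -4, 4 → best response R4.
Player 1 against b2: payoffs 3, -5, 0, -4 → best response R1.
Player 1 against b3: payoffs -5, 5, -3, 1 → best response R2.
Player 1 against b4: payoffs 4, -1, -3, -4 → best response R1.
Player 2 against R1: payoffs -5, 3, 2, 5 → best response b4.
Player 2 against R2: payoffs -1, 4, 3, 1 → best response b2.
Player 2 against R3: payoffs -3, -2, 0, -5 → best response b3.
Player 2 against R4: payoffs -4, 1, 5, -2 → best response b3.
Mutual best responses: (R1, b4).

Pure NE: (R1, b4)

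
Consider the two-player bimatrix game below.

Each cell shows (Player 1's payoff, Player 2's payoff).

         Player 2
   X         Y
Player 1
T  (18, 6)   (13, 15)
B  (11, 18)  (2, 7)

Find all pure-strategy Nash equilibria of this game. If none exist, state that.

Pure NE: (T, Y)

Check each profile: it is a Nash equilibrium iff no player can strictly gain by switching unilaterally.
(T, X): Player 2 can switch to Y (6 → 15). Not NE.
(T, Y): Player 1 gets 13, best alternative 2; Player 2 gets 15, best alternative 6. No profitable deviation — NE.
(B, X): Player 1 can switch to T (11 → 18). Not NE.
(B, Y): Player 1 can switch to T (2 → 13). Not NE.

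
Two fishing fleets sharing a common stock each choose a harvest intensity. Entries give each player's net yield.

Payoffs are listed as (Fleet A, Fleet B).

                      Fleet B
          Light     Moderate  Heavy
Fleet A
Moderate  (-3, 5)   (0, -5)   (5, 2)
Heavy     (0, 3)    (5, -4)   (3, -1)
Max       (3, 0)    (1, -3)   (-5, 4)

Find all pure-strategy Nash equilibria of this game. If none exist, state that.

Fleet A against Light: payoffs -3, 0, 3 → best response Max.
Fleet A against Moderate: payoffs 0, 5, 1 → best response Heavy.
Fleet A against Heavy: payoffs 5, 3, -5 → best response Moderate.
Fleet B against Moderate: payoffs 5, -5, 2 → best response Light.
Fleet B against Heavy: payoffs 3, -4, -1 → best response Light.
Fleet B against Max: payoffs 0, -3, 4 → best response Heavy.
No profile is a mutual best response for all players.

There is no pure-strategy Nash equilibrium.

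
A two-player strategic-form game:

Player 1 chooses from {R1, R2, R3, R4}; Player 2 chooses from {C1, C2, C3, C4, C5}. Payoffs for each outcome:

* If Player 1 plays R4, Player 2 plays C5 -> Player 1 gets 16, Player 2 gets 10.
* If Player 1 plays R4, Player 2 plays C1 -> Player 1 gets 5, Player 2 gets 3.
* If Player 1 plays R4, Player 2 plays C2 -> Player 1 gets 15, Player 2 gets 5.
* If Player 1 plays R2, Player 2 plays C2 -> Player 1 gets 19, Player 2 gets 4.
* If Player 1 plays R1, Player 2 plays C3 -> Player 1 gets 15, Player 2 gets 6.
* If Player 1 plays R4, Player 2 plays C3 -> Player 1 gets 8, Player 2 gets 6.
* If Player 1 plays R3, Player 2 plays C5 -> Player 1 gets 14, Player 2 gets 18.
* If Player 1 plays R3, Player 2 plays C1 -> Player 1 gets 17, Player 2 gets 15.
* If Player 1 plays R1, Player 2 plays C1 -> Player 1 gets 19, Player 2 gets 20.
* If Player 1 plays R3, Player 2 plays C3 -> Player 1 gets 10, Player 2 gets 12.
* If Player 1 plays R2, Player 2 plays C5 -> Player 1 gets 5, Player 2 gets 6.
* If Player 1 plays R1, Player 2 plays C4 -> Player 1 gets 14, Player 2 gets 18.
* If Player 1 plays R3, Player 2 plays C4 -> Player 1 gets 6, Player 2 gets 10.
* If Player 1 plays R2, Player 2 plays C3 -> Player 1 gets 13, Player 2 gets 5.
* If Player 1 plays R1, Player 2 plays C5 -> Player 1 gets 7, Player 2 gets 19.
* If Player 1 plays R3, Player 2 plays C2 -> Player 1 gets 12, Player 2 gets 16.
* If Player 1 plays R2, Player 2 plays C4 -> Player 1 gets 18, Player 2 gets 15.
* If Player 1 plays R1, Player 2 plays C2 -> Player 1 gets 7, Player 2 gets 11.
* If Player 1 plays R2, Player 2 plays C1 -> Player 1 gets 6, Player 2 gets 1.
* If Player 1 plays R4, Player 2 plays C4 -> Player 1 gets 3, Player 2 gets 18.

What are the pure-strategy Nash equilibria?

(R1, C1), (R2, C4)

(R1, C1): Player 1 gets 19, best alternative 17; Player 2 gets 20, best alternative 19. No profitable deviation — NE.
(R1, C2): Player 1 can switch to R2 (7 → 19). Not NE.
(R1, C3): Player 2 can switch to C1 (6 → 20). Not NE.
(R1, C4): Player 1 can switch to R2 (14 → 18). Not NE.
(R1, C5): Player 1 can switch to R3 (7 → 14). Not NE.
(R2, C1): Player 1 can switch to R1 (6 → 19). Not NE.
(R2, C2): Player 2 can switch to C3 (4 → 5). Not NE.
(R2, C3): Player 1 can switch to R1 (13 → 15). Not NE.
(R2, C4): Player 1 gets 18, best alternative 14; Player 2 gets 15, best alternative 6. No profitable deviation — NE.
(R2, C5): Player 1 can switch to R1 (5 → 7). Not NE.
(R3, C1): Player 1 can switch to R1 (17 → 19). Not NE.
(R3, C2): Player 1 can switch to R2 (12 → 19). Not NE.
(The remaining 8 profiles each have a profitable deviation by the same check.)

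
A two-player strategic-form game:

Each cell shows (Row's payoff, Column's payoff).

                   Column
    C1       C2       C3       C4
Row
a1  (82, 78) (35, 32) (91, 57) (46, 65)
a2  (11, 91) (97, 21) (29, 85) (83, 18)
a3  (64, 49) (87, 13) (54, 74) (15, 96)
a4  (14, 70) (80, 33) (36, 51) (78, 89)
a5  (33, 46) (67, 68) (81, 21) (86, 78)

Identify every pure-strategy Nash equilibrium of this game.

The pure Nash equilibria are (a1, C1) and (a5, C4).

(a1, C1): Row gets 82, best alternative 64; Column gets 78, best alternative 65. No profitable deviation — NE.
(a1, C2): Row can switch to a2 (35 → 97). Not NE.
(a1, C3): Column can switch to C1 (57 → 78). Not NE.
(a1, C4): Row can switch to a2 (46 → 83). Not NE.
(a2, C1): Row can switch to a1 (11 → 82). Not NE.
(a2, C2): Column can switch to C1 (21 → 91). Not NE.
(a2, C3): Row can switch to a1 (29 → 91). Not NE.
(a2, C4): Row can switch to a5 (83 → 86). Not NE.
(a3, C1): Row can switch to a1 (64 → 82). Not NE.
(a5, C4): Row gets 86, best alternative 83; Column gets 78, best alternative 68. No profitable deviation — NE.
(The remaining 10 profiles each have a profitable deviation by the same check.)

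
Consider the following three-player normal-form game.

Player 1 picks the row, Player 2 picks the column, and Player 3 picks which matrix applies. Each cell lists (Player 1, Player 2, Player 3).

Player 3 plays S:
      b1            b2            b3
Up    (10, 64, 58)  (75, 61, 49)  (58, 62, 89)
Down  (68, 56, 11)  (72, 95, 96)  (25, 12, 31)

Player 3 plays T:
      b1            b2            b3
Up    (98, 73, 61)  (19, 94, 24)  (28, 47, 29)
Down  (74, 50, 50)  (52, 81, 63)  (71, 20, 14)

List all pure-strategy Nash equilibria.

This game has no pure Nash equilibrium.

(Up, b1, S): Player 1 can switch to Down (10 → 68). Not NE.
(Up, b1, T): Player 2 can switch to b2 (73 → 94). Not NE.
(Up, b2, S): Player 2 can switch to b1 (61 → 64). Not NE.
(Up, b2, T): Player 1 can switch to Down (19 → 52). Not NE.
(Up, b3, S): Player 2 can switch to b1 (62 → 64). Not NE.
(Up, b3, T): Player 1 can switch to Down (28 → 71). Not NE.
(Down, b1, S): Player 2 can switch to b2 (56 → 95). Not NE.
(Down, b1, T): Player 1 can switch to Up (74 → 98). Not NE.
(Down, b2, S): Player 1 can switch to Up (72 → 75). Not NE.
(Down, b2, T): Player 3 can switch to S (63 → 96). Not NE.
(The remaining 2 profiles each have a profitable deviation by the same check.)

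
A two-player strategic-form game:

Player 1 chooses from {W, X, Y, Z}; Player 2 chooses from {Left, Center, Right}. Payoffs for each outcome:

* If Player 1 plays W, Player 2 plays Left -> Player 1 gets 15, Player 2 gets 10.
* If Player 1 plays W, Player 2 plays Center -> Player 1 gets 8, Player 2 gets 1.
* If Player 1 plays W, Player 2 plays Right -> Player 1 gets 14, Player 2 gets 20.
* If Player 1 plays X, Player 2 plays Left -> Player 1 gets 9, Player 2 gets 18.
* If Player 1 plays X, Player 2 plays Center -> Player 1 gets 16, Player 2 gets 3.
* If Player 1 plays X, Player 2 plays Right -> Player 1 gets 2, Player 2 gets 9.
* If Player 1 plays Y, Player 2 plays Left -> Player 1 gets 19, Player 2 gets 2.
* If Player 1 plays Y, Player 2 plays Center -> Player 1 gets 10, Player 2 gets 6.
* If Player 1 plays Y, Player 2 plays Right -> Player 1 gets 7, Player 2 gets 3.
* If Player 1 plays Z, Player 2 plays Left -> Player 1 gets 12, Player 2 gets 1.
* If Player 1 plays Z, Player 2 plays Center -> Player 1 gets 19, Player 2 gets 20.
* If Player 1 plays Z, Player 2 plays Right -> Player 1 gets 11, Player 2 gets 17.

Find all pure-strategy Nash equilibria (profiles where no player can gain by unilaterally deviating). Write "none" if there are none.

Player 1 against Left: payoffs 15, 9, 19, 12 → best response Y.
Player 1 against Center: payoffs 8, 16, 10, 19 → best response Z.
Player 1 against Right: payoffs 14, 2, 7, 11 → best response W.
Player 2 against W: payoffs 10, 1, 20 → best response Right.
Player 2 against X: payoffs 18, 3, 9 → best response Left.
Player 2 against Y: payoffs 2, 6, 3 → best response Center.
Player 2 against Z: payoffs 1, 20, 17 → best response Center.
Mutual best responses: (W, Right); (Z, Center).

The pure Nash equilibria are (W, Right), (Z, Center).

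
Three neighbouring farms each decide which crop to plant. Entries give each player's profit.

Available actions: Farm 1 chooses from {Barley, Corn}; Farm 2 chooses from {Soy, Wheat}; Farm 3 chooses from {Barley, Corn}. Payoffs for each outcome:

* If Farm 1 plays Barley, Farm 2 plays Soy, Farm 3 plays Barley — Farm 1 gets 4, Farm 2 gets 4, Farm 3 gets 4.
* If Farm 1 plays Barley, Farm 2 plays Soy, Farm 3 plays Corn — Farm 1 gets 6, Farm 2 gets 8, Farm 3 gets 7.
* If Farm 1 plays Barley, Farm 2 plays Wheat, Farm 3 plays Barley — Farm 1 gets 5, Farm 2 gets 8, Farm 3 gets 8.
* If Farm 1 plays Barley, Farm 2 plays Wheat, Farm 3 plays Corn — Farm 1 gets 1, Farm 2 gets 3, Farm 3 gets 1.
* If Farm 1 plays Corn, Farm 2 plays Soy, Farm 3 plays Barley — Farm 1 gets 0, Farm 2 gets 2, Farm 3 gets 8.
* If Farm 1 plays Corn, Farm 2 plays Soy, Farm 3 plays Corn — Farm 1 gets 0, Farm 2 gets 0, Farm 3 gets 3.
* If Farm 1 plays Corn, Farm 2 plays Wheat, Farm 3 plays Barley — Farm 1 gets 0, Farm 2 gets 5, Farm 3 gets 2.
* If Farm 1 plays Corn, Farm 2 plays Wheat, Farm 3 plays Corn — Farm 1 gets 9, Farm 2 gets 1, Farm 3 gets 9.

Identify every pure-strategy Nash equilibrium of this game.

Pure-strategy Nash equilibria: (Barley, Soy, Corn) and (Barley, Wheat, Barley) and (Corn, Wheat, Corn)

(Barley, Soy, Barley): Farm 2 can switch to Wheat (4 → 8). Not NE.
(Barley, Soy, Corn): Farm 1 gets 6, best alternative 0; Farm 2 gets 8, best alternative 3; Farm 3 gets 7, best alternative 4. No profitable deviation — NE.
(Barley, Wheat, Barley): Farm 1 gets 5, best alternative 0; Farm 2 gets 8, best alternative 4; Farm 3 gets 8, best alternative 1. No profitable deviation — NE.
(Barley, Wheat, Corn): Farm 1 can switch to Corn (1 → 9). Not NE.
(Corn, Soy, Barley): Farm 1 can switch to Barley (0 → 4). Not NE.
(Corn, Soy, Corn): Farm 1 can switch to Barley (0 → 6). Not NE.
(Corn, Wheat, Barley): Farm 1 can switch to Barley (0 → 5). Not NE.
(Corn, Wheat, Corn): Farm 1 gets 9, best alternative 1; Farm 2 gets 1, best alternative 0; Farm 3 gets 9, best alternative 2. No profitable deviation — NE.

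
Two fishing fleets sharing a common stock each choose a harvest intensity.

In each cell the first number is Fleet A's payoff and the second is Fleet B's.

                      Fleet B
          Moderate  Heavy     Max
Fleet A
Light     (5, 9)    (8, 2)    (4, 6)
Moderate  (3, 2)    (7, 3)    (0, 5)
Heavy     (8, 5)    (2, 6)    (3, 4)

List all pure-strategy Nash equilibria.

No pure-strategy Nash equilibrium.

Fleet A against Moderate: payoffs 5, 3, 8 → best response Heavy.
Fleet A against Heavy: payoffs 8, 7, 2 → best response Light.
Fleet A against Max: payoffs 4, 0, 3 → best response Light.
Fleet B against Light: payoffs 9, 2, 6 → best response Moderate.
Fleet B against Moderate: payoffs 2, 3, 5 → best response Max.
Fleet B against Heavy: payoffs 5, 6, 4 → best response Heavy.
No profile is a mutual best response for all players.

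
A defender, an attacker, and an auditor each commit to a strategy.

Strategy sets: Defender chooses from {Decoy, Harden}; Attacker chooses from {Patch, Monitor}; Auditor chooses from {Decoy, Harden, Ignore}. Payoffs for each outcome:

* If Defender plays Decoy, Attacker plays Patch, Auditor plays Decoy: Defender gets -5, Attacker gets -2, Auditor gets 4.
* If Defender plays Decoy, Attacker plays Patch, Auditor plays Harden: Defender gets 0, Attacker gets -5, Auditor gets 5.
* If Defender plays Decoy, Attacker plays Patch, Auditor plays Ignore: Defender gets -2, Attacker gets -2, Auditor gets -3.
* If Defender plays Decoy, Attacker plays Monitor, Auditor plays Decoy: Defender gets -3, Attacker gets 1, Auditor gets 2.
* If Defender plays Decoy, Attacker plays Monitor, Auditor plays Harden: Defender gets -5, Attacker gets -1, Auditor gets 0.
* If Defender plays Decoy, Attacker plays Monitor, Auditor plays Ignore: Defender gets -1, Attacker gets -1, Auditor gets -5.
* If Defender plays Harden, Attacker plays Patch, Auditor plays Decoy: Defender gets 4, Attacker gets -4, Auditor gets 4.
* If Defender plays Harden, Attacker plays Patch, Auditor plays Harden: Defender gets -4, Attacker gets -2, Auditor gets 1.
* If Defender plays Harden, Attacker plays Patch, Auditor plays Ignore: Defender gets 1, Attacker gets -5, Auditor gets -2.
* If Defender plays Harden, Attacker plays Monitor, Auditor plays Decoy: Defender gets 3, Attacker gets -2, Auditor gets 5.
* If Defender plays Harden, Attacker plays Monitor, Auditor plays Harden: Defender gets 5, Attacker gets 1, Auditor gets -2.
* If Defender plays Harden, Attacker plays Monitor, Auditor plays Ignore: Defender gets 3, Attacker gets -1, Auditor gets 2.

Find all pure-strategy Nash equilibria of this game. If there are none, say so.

Defender against (Patch, Decoy): payoffs -5, 4 → best response Harden.
Defender against (Patch, Harden): payoffs 0, -4 → best response Decoy.
Defender against (Patch, Ignore): payoffs -2, 1 → best response Harden.
Defender against (Monitor, Decoy): payoffs -3, 3 → best response Harden.
Defender against (Monitor, Harden): payoffs -5, 5 → best response Harden.
Defender against (Monitor, Ignore): payoffs -1, 3 → best response Harden.
Attacker against (Decoy, Decoy): payoffs -2, 1 → best response Monitor.
Attacker against (Decoy, Harden): payoffs -5, -1 → best response Monitor.
Attacker against (Decoy, Ignore): payoffs -2, -1 → best response Monitor.
Attacker against (Harden, Decoy): payoffs -4, -2 → best response Monitor.
Attacker against (Harden, Harden): payoffs -2, 1 → best response Monitor.
Attacker against (Harden, Ignore): payoffs -5, -1 → best response Monitor.
Auditor against (Decoy, Patch): payoffs 4, 5, -3 → best response Harden.
Auditor against (Decoy, Monitor): payoffs 2, 0, -5 → best response Decoy.
Auditor against (Harden, Patch): payoffs 4, 1, -2 → best response Decoy.
Auditor against (Harden, Monitor): payoffs 5, -2, 2 → best response Decoy.
Mutual best responses: (Harden, Monitor, Decoy).

Pure NE: (Harden, Monitor, Decoy)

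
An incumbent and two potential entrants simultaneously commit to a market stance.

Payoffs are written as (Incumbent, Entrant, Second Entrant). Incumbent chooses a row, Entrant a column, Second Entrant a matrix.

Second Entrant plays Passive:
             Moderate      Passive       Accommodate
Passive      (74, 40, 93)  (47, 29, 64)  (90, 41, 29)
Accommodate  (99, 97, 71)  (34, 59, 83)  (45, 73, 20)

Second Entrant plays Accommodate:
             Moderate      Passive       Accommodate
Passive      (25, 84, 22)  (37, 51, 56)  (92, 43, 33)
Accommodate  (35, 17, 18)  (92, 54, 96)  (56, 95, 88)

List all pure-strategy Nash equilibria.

(Accommodate, Moderate, Passive)

Incumbent against (Moderate, Passive): payoffs 74, 99 → best response Accommodate.
Incumbent against (Moderate, Accommodate): payoffs 25, 35 → best response Accommodate.
Incumbent against (Passive, Passive): payoffs 47, 34 → best response Passive.
Incumbent against (Passive, Accommodate): payoffs 37, 92 → best response Accommodate.
Incumbent against (Accommodate, Passive): payoffs 90, 45 → best response Passive.
Incumbent against (Accommodate, Accommodate): payoffs 92, 56 → best response Passive.
Entrant against (Passive, Passive): payoffs 40, 29, 41 → best response Accommodate.
Entrant against (Passive, Accommodate): payoffs 84, 51, 43 → best response Moderate.
Entrant against (Accommodate, Passive): payoffs 97, 59, 73 → best response Moderate.
Entrant against (Accommodate, Accommodate): payoffs 17, 54, 95 → best response Accommodate.
Second Entrant against (Passive, Moderate): payoffs 93, 22 → best response Passive.
Second Entrant against (Passive, Passive): payoffs 64, 56 → best response Passive.
Second Entrant against (Passive, Accommodate): payoffs 29, 33 → best response Accommodate.
Second Entrant against (Accommodate, Moderate): payoffs 71, 18 → best response Passive.
Second Entrant against (Accommodate, Passive): payoffs 83, 96 → best response Accommodate.
Second Entrant against (Accommodate, Accommodate): payoffs 20, 88 → best response Accommodate.
Mutual best responses: (Accommodate, Moderate, Passive).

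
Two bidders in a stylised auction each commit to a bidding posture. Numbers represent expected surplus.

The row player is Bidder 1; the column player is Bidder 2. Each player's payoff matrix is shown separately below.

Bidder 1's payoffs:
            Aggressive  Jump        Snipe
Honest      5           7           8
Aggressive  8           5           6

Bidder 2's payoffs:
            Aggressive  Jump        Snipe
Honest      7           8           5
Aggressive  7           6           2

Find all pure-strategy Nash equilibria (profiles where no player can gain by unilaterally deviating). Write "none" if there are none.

The pure Nash equilibria are (Honest, Jump) and (Aggressive, Aggressive).

Bidder 1 against Aggressive: payoffs 5, 8 → best response Aggressive.
Bidder 1 against Jump: payoffs 7, 5 → best response Honest.
Bidder 1 against Snipe: payoffs 8, 6 → best response Honest.
Bidder 2 against Honest: payoffs 7, 8, 5 → best response Jump.
Bidder 2 against Aggressive: payoffs 7, 6, 2 → best response Aggressive.
Mutual best responses: (Honest, Jump); (Aggressive, Aggressive).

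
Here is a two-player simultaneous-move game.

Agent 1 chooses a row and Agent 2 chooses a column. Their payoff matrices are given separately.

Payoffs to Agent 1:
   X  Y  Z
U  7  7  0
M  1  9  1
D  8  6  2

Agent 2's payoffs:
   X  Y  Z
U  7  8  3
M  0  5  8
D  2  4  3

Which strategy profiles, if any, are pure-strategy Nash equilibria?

No pure-strategy Nash equilibrium.

(U, X): Agent 1 can switch to D (7 → 8). Not NE.
(U, Y): Agent 1 can switch to M (7 → 9). Not NE.
(U, Z): Agent 1 can switch to M (0 → 1). Not NE.
(M, X): Agent 1 can switch to U (1 → 7). Not NE.
(M, Y): Agent 2 can switch to Z (5 → 8). Not NE.
(M, Z): Agent 1 can switch to D (1 → 2). Not NE.
(The remaining 3 profiles each have a profitable deviation by the same check.)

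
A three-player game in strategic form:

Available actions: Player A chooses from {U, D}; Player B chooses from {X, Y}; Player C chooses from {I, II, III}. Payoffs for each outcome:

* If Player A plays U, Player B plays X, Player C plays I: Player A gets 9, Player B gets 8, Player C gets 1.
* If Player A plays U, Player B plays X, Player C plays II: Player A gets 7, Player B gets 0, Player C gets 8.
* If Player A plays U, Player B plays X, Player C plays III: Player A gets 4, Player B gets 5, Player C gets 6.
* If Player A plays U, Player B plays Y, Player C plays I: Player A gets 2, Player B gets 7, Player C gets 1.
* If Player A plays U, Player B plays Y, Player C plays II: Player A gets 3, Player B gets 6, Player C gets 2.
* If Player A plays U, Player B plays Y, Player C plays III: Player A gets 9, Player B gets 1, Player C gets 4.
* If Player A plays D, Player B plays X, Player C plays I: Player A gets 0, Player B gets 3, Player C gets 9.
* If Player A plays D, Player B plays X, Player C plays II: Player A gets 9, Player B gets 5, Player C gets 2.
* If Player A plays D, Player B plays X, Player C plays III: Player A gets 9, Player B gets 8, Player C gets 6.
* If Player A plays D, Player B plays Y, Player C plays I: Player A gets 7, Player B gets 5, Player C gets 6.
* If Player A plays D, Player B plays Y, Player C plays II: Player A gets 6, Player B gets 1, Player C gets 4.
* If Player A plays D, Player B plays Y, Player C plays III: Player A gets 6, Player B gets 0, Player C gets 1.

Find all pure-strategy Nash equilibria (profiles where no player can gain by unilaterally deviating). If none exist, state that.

Pure NE: (D, Y, I)

Player A against (X, I): payoffs 9, 0 → best response U.
Player A against (X, II): payoffs 7, 9 → best response D.
Player A against (X, III): payoffs 4, 9 → best response D.
Player A against (Y, I): payoffs 2, 7 → best response D.
Player A against (Y, II): payoffs 3, 6 → best response D.
Player A against (Y, III): payoffs 9, 6 → best response U.
Player B against (U, I): payoffs 8, 7 → best response X.
Player B against (U, II): payoffs 0, 6 → best response Y.
Player B against (U, III): payoffs 5, 1 → best response X.
Player B against (D, I): payoffs 3, 5 → best response Y.
Player B against (D, II): payoffs 5, 1 → best response X.
Player B against (D, III): payoffs 8, 0 → best response X.
Player C against (U, X): payoffs 1, 8, 6 → best response II.
Player C against (U, Y): payoffs 1, 2, 4 → best response III.
Player C against (D, X): payoffs 9, 2, 6 → best response I.
Player C against (D, Y): payoffs 6, 4, 1 → best response I.
Mutual best responses: (D, Y, I).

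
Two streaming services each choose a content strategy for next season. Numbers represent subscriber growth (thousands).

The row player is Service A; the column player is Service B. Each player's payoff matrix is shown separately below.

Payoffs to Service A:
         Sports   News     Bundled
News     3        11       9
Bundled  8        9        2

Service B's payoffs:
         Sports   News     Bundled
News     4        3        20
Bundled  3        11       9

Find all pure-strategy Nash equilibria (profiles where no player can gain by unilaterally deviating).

Pure NE: (News, Bundled)

For each strategy profile, look for a profitable unilateral deviation.
(News, Sports): Service A can switch to Bundled (3 → 8). Not NE.
(News, News): Service B can switch to Sports (3 → 4). Not NE.
(News, Bundled): Service A gets 9, best alternative 2; Service B gets 20, best alternative 4. No profitable deviation — NE.
(Bundled, Sports): Service B can switch to News (3 → 11). Not NE.
(Bundled, News): Service A can switch to News (9 → 11). Not NE.
(Bundled, Bundled): Service A can switch to News (2 → 9). Not NE.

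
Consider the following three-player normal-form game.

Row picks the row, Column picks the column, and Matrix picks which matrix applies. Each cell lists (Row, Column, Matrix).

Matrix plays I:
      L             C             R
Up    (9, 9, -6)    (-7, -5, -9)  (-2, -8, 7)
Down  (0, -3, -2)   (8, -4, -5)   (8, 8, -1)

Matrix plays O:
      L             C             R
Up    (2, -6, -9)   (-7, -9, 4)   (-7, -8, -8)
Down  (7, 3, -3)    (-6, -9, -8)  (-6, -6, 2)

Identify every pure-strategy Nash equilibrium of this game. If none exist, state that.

The unique pure-strategy Nash equilibrium is (Up, L, I).

Row against (L, I): payoffs 9, 0 → best response Up.
Row against (L, O): payoffs 2, 7 → best response Down.
Row against (C, I): payoffs -7, 8 → best response Down.
Row against (C, O): payoffs -7, -6 → best response Down.
Row against (R, I): payoffs -2, 8 → best response Down.
Row against (R, O): payoffs -7, -6 → best response Down.
Column against (Up, I): payoffs 9, -5, -8 → best response L.
Column against (Up, O): payoffs -6, -9, -8 → best response L.
Column against (Down, I): payoffs -3, -4, 8 → best response R.
Column against (Down, O): payoffs 3, -9, -6 → best response L.
Matrix against (Up, L): payoffs -6, -9 → best response I.
Matrix against (Up, C): payoffs -9, 4 → best response O.
Matrix against (Up, R): payoffs 7, -8 → best response I.
Matrix against (Down, L): payoffs -2, -3 → best response I.
Matrix against (Down, C): payoffs -5, -8 → best response I.
Matrix against (Down, R): payoffs -1, 2 → best response O.
Mutual best responses: (Up, L, I).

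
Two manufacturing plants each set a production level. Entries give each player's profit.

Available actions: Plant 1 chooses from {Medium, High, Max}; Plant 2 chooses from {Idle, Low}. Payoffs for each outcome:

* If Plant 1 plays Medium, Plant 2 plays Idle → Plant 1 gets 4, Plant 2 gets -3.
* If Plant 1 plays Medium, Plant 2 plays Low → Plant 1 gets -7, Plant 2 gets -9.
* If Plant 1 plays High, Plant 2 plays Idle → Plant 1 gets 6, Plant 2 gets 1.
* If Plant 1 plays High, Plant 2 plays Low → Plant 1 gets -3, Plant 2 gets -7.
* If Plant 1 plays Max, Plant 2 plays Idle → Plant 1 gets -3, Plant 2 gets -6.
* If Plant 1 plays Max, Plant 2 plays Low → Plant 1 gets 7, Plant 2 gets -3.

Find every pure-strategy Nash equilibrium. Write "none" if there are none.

Pure-strategy Nash equilibria: (High, Idle) and (Max, Low)

Plant 1 against Idle: payoffs 4, 6, -3 → best response High.
Plant 1 against Low: payoffs -7, -3, 7 → best response Max.
Plant 2 against Medium: payoffs -3, -9 → best response Idle.
Plant 2 against High: payoffs 1, -7 → best response Idle.
Plant 2 against Max: payoffs -6, -3 → best response Low.
Mutual best responses: (High, Idle); (Max, Low).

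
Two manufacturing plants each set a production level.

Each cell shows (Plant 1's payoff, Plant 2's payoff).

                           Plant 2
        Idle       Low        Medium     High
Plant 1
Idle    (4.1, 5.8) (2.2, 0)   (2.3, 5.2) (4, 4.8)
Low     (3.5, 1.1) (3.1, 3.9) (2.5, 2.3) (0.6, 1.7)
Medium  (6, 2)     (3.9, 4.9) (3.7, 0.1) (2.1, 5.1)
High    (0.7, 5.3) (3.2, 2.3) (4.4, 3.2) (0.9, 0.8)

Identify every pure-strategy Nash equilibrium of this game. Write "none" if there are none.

none

Plant 1 against Idle: payoffs 4.1, 3.5, 6, 0.7 → best response Medium.
Plant 1 against Low: payoffs 2.2, 3.1, 3.9, 3.2 → best response Medium.
Plant 1 against Medium: payoffs 2.3, 2.5, 3.7, 4.4 → best response High.
Plant 1 against High: payoffs 4, 0.6, 2.1, 0.9 → best response Idle.
Plant 2 against Idle: payoffs 5.8, 0, 5.2, 4.8 → best response Idle.
Plant 2 against Low: payoffs 1.1, 3.9, 2.3, 1.7 → best response Low.
Plant 2 against Medium: payoffs 2, 4.9, 0.1, 5.1 → best response High.
Plant 2 against High: payoffs 5.3, 2.3, 3.2, 0.8 → best response Idle.
No profile is a mutual best response for all players.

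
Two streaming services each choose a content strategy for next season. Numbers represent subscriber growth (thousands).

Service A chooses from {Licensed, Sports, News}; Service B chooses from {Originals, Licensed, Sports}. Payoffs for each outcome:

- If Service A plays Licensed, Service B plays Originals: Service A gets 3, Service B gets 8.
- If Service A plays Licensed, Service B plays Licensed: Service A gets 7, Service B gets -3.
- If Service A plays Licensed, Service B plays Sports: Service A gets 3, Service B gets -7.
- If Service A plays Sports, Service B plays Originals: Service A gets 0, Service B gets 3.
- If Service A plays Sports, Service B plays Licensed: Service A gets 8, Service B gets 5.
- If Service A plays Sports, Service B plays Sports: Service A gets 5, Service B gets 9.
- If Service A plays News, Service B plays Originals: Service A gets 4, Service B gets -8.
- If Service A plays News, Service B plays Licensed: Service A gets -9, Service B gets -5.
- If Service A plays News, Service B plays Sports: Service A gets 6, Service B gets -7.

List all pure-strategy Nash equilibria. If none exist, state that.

This game has no pure Nash equilibrium.

Mark each player's best response to every combination of opponents' strategies; a profile where every player is best-responding is a pure Nash equilibrium.
Service A against Originals: payoffs 3, 0, 4 → best response News.
Service A against Licensed: payoffs 7, 8, -9 → best response Sports.
Service A against Sports: payoffs 3, 5, 6 → best response News.
Service B against Licensed: payoffs 8, -3, -7 → best response Originals.
Service B against Sports: payoffs 3, 5, 9 → best response Sports.
Service B against News: payoffs -8, -5, -7 → best response Licensed.
No profile is a mutual best response for all players.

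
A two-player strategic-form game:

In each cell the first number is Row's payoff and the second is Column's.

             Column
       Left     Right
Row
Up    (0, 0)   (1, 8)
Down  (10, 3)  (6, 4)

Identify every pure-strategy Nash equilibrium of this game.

(Up, Left): Row can switch to Down (0 → 10). Not NE.
(Up, Right): Row can switch to Down (1 → 6). Not NE.
(Down, Left): Column can switch to Right (3 → 4). Not NE.
(Down, Right): Row gets 6, best alternative 1; Column gets 4, best alternative 3. No profitable deviation — NE.

Pure NE: (Down, Right)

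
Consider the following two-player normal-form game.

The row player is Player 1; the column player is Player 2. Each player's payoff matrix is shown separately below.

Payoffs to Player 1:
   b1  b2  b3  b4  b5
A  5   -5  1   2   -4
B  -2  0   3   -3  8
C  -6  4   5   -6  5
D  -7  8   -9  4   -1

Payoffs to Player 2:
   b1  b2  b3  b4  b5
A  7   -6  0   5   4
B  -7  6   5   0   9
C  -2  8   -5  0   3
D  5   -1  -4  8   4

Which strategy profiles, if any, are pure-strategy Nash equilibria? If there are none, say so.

Check each profile: it is a Nash equilibrium iff no player can strictly gain by switching unilaterally.
(A, b1): Player 1 gets 5, best alternative -2; Player 2 gets 7, best alternative 5. No profitable deviation — NE.
(A, b2): Player 1 can switch to B (-5 → 0). Not NE.
(A, b3): Player 1 can switch to B (1 → 3). Not NE.
(A, b4): Player 1 can switch to D (2 → 4). Not NE.
(A, b5): Player 1 can switch to B (-4 → 8). Not NE.
(B, b1): Player 1 can switch to A (-2 → 5). Not NE.
(B, b2): Player 1 can switch to C (0 → 4). Not NE.
(B, b3): Player 1 can switch to C (3 → 5). Not NE.
(B, b4): Player 1 can switch to A (-3 → 2). Not NE.
(B, b5): Player 1 gets 8, best alternative 5; Player 2 gets 9, best alternative 6. No profitable deviation — NE.
(D, b4): Player 1 gets 4, best alternative 2; Player 2 gets 8, best alternative 5. No profitable deviation — NE.
(The remaining 9 profiles each have a profitable deviation by the same check.)

The pure Nash equilibria are (A, b1), (B, b5), (D, b4).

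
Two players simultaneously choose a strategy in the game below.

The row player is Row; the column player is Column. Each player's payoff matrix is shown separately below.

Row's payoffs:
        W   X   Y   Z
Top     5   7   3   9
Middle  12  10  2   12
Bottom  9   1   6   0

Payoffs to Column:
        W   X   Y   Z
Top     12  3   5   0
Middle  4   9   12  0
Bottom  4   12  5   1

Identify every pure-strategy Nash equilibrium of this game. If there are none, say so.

none

For each strategy profile, look for a profitable unilateral deviation.
(Top, W): Row can switch to Middle (5 → 12). Not NE.
(Top, X): Row can switch to Middle (7 → 10). Not NE.
(Top, Y): Row can switch to Bottom (3 → 6). Not NE.
(Top, Z): Row can switch to Middle (9 → 12). Not NE.
(Middle, W): Column can switch to X (4 → 9). Not NE.
(Middle, X): Column can switch to Y (9 → 12). Not NE.
(Middle, Y): Row can switch to Top (2 → 3). Not NE.
(Middle, Z): Column can switch to W (0 → 4). Not NE.
(Bottom, W): Row can switch to Middle (9 → 12). Not NE.
(Bottom, X): Row can switch to Top (1 → 7). Not NE.
(The remaining 2 profiles each have a profitable deviation by the same check.)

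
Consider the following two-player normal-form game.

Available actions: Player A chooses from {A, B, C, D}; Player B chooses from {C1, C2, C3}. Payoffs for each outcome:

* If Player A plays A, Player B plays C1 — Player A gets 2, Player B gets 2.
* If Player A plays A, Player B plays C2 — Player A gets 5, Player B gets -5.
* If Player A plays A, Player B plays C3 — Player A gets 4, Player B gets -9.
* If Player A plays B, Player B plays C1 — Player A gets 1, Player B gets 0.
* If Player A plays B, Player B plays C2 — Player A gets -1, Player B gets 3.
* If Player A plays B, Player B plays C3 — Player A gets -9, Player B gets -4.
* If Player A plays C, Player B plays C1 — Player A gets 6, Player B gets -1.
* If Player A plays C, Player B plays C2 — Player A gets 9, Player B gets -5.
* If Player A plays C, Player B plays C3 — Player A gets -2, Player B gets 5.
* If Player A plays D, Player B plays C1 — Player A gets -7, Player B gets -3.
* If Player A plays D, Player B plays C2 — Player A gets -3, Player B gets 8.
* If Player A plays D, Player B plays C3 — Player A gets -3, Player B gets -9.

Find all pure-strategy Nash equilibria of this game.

This game has no pure Nash equilibrium.

Player A against C1: payoffs 2, 1, 6, -7 → best response C.
Player A against C2: payoffs 5, -1, 9, -3 → best response C.
Player A against C3: payoffs 4, -9, -2, -3 → best response A.
Player B against A: payoffs 2, -5, -9 → best response C1.
Player B against B: payoffs 0, 3, -4 → best response C2.
Player B against C: payoffs -1, -5, 5 → best response C3.
Player B against D: payoffs -3, 8, -9 → best response C2.
No profile is a mutual best response for all players.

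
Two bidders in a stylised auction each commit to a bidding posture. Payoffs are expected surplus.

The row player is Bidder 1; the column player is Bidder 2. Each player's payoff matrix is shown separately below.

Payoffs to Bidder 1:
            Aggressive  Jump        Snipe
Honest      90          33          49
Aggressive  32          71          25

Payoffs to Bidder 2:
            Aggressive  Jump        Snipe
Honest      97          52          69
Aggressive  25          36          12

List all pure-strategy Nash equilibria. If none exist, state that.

The pure Nash equilibria are (Honest, Aggressive); (Aggressive, Jump).

Bidder 1 against Aggressive: payoffs 90, 32 → best response Honest.
Bidder 1 against Jump: payoffs 33, 71 → best response Aggressive.
Bidder 1 against Snipe: payoffs 49, 25 → best response Honest.
Bidder 2 against Honest: payoffs 97, 52, 69 → best response Aggressive.
Bidder 2 against Aggressive: payoffs 25, 36, 12 → best response Jump.
Mutual best responses: (Honest, Aggressive); (Aggressive, Jump).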